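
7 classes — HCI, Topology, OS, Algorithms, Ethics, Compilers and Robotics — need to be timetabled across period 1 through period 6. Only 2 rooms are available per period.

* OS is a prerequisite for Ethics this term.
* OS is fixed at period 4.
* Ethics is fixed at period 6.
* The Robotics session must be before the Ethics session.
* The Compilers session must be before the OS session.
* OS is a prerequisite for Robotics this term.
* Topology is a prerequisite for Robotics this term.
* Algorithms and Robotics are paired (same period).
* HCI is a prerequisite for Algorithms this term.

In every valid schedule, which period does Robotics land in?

OS is fixed at period 4 and must come before Robotics, so Robotics is at least period 5.
Ethics is fixed at period 6 and must come after Robotics, so Robotics is at most period 5.
So Robotics must be period 5.

period 5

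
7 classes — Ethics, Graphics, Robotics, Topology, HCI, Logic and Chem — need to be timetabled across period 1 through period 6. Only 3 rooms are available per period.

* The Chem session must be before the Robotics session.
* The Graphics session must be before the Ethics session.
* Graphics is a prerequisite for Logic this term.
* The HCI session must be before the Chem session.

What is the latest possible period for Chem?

Precedence pushes Chem to at least period 2; downstream work caps Chem at period 5.
Chem at period 5 is achievable: Robotics in period 6; Graphics in period 1; Ethics in period 2; Chem in period 5; HCI in period 1; Logic in period 2; Topology in period 1.

period 5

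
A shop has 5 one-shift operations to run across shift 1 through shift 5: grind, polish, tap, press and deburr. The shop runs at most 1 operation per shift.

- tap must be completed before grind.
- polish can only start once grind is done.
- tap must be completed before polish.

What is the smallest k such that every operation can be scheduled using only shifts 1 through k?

5 shifts

The precedence chain requires at least 3 distinct shifts.
With at most 1 per shift and 5 operations, at least 5 shifts are needed.
5 works (last occupied shift: shift 5): for example grind -> shift 2; polish -> shift 3; press -> shift 4; deburr -> shift 5; tap -> shift 1.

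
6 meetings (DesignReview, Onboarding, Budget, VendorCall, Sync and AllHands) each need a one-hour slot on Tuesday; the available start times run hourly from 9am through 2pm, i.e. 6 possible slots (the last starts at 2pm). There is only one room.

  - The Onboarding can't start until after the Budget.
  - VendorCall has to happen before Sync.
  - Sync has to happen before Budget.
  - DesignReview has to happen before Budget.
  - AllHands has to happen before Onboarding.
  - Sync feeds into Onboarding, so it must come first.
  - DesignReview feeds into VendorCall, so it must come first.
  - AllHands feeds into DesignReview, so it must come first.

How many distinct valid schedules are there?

Enumerating: AllHands=9am; Onboarding=2pm; Sync=12pm; DesignReview=10am; VendorCall=11am; Budget=1pm.

1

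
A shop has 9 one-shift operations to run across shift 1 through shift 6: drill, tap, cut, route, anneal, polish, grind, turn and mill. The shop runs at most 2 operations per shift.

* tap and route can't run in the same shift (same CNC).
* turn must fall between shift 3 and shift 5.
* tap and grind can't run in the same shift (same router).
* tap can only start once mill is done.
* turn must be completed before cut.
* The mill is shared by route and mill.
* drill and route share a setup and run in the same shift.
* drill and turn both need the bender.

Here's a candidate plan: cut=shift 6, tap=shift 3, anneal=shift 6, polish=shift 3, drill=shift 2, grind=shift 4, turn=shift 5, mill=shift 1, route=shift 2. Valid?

Yes

drill and turn both need the bender — holds.
The mill is shared by route and mill — holds.
drill and route share a setup and run in the same shift — holds.
tap and route can't run in the same shift (same CNC) — holds.
The shop runs at most 2 operations per shift — holds.
turn must be completed before cut — holds.
tap can only start once mill is done — holds.
tap and grind can't run in the same shift (same router) — holds.
turn must fall between shift 3 and shift 5 — holds.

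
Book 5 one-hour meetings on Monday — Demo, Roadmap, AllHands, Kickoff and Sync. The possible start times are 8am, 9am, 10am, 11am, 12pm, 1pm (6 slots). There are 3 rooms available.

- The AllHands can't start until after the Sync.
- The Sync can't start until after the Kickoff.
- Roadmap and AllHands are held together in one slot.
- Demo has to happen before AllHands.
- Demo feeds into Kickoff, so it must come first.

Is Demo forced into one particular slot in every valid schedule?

Demo can be 8am (e.g. Demo in 8am, AllHands in 11am, Kickoff in 9am, Roadmap in 11am, Sync in 10am) or 9am (e.g. Roadmap -> 12pm; Sync -> 11am; AllHands -> 12pm; Demo -> 9am; Kickoff -> 10am).

No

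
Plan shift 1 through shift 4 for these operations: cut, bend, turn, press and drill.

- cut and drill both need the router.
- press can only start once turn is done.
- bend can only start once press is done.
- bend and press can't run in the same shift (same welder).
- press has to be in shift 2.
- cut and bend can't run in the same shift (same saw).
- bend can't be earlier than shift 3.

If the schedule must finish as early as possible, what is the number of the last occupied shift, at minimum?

The precedence chain requires at least 3 distinct shifts.
3 works (last occupied shift: shift 3): for example press=shift 2; drill=shift 2; cut=shift 1; turn=shift 1; bend=shift 3.

3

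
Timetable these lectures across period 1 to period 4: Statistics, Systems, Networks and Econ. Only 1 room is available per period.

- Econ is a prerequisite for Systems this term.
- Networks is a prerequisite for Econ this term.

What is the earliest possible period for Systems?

Precedence pushes Systems to at least period 3.
Systems at period 3 is achievable: Systems in period 3, Networks in period 1, Statistics in period 4, Econ in period 2.

period 3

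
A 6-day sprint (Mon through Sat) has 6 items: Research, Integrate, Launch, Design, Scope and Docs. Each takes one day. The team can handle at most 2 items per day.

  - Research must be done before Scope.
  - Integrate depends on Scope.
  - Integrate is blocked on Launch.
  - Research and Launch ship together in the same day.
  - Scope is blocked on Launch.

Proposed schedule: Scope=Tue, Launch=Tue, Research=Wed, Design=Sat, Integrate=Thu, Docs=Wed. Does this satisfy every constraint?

No — it violates: Research must be done before Scope

Integrate depends on Scope — holds.
Integrate is blocked on Launch — holds.
The team can handle at most 2 items per day — holds.
Scope is blocked on Launch — violated.
Research and Launch ship together in the same day — violated.
Research must be done before Scope — violated.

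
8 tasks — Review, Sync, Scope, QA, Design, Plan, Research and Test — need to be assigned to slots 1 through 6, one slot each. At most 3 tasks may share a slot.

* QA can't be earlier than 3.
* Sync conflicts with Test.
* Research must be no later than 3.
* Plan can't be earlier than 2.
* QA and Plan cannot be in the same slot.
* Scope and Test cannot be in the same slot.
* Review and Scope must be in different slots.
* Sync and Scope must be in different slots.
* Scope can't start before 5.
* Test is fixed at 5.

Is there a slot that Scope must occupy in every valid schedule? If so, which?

Scope's window is 5–6.
Test is fixed at 5, and Scope can't share a slot with Test.
So Scope must be 6.

6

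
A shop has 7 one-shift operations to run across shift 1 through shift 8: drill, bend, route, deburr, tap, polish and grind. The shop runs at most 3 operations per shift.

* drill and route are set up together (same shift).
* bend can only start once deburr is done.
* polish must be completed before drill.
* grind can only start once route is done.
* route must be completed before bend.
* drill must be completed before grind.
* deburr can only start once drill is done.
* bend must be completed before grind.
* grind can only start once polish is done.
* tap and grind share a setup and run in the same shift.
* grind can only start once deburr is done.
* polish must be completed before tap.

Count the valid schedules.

Splitting on drill: it can be shift 2 (20), shift 3 (20), shift 4 (12), shift 5 (4). Listing each branch's schedules as (bend, route, deburr, tap, polish, grind) by shift number:
drill=shift 2: (4,2,3,5,1,5) (4,2,3,6,1,6) (4,2,3,7,1,7) (4,2,3,8,1,8) (5,2,3,6,1,6) (5,2,3,7,1,7) (5,2,3,8,1,8) (5,2,4,6,1,6) (5,2,4,7,1,7) (5,2,4,8,1,8) (6,2,3,7,1,7) (6,2,3,8,1,8) (6,2,4,7,1,7) (6,2,4,8,1,8) (6,2,5,7,1,7) (6,2,5,8,1,8) (7,2,3,8,1,8) (7,2,4,8,1,8) (7,2,5,8,1,8) (7,2,6,8,1,8) — 20.
drill=shift 3: (5,3,4,6,1,6) (5,3,4,6,2,6) (5,3,4,7,1,7) (5,3,4,7,2,7) (5,3,4,8,1,8) (5,3,4,8,2,8) (6,3,4,7,1,7) (6,3,4,7,2,7) (6,3,4,8,1,8) (6,3,4,8,2,8) (6,3,5,7,1,7) (6,3,5,7,2,7) (6,3,5,8,1,8) (6,3,5,8,2,8) (7,3,4,8,1,8) (7,3,4,8,2,8) (7,3,5,8,1,8) (7,3,5,8,2,8) (7,3,6,8,1,8) (7,3,6,8,2,8) — 20.
drill=shift 4: (6,4,5,7,1,7) (6,4,5,7,2,7) (6,4,5,7,3,7) (6,4,5,8,1,8) (6,4,5,8,2,8) (6,4,5,8,3,8) (7,4,5,8,1,8) (7,4,5,8,2,8) (7,4,5,8,3,8) (7,4,6,8,1,8) (7,4,6,8,2,8) (7,4,6,8,3,8) — 12.
drill=shift 5: (7,5,6,8,1,8) (7,5,6,8,2,8) (7,5,6,8,3,8) (7,5,6,8,4,8) — 4.
Summing: 20 + 20 + 12 + 4 = 56.

56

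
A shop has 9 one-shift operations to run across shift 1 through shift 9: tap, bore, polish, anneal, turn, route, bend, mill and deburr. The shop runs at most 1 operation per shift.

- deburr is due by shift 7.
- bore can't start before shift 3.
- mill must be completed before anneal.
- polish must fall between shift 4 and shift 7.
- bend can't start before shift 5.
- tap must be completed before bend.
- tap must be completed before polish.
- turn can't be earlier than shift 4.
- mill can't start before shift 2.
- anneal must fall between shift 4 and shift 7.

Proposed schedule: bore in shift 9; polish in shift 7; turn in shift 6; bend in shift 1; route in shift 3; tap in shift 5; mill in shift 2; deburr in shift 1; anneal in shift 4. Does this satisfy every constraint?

No — it violates: bend can't start before shift 5

bend can't start before shift 5 — violated.
deburr is due by shift 7 — holds.
turn can't be earlier than shift 4 — holds.
polish must fall between shift 4 and shift 7 — holds.
The shop runs at most 1 operation per shift — violated.
mill must be completed before anneal — holds.
tap must be completed before bend — violated.
mill can't start before shift 2 — holds.
anneal must fall between shift 4 and shift 7 — holds.
bore can't start before shift 3 — holds.
tap must be completed before polish — holds.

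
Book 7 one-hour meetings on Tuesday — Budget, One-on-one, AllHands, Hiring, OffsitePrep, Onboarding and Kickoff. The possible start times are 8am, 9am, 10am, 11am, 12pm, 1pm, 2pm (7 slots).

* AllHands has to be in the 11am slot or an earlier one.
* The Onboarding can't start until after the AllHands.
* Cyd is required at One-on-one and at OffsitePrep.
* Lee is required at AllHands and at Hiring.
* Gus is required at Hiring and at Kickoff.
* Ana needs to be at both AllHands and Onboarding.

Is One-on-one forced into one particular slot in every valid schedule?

One-on-one can be 8am (e.g. One-on-one -> 8am; Budget -> 8am; Kickoff -> 8am; AllHands -> 8am; OffsitePrep -> 9am; Onboarding -> 9am; Hiring -> 9am) or 9am (e.g. Budget -> 8am, OffsitePrep -> 8am, Hiring -> 9am, Kickoff -> 8am, AllHands -> 8am, One-on-one -> 9am, Onboarding -> 9am).

No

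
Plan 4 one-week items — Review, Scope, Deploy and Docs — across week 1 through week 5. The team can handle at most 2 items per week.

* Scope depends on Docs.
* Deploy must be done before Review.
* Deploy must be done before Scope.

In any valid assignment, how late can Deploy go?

Downstream work caps Deploy at week 4.
Deploy at week 4 is achievable: Review -> week 5; Deploy -> week 4; Scope -> week 5; Docs -> week 1.

week 4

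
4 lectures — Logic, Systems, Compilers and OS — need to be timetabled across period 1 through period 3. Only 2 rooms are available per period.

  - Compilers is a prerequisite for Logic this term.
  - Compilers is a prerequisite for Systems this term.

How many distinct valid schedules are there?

12

Splitting on Logic: it can be period 2 (5), period 3 (7). Listing each branch's schedules as (Systems, Compilers, OS) by period number:
Logic=period 2: (2,1,1) (2,1,3) (3,1,1) (3,1,2) (3,1,3) — 5.
Logic=period 3: (2,1,1) (2,1,2) (2,1,3) (3,1,1) (3,1,2) (3,2,1) (3,2,2) — 7.
Summing: 5 + 7 = 12.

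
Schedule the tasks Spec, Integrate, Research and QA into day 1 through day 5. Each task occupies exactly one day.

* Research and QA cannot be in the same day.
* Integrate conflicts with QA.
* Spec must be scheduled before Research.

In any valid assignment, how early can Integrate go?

Integrate at day 1 is achievable: Research in day 2, Integrate in day 1, Spec in day 1, QA in day 3.

day 1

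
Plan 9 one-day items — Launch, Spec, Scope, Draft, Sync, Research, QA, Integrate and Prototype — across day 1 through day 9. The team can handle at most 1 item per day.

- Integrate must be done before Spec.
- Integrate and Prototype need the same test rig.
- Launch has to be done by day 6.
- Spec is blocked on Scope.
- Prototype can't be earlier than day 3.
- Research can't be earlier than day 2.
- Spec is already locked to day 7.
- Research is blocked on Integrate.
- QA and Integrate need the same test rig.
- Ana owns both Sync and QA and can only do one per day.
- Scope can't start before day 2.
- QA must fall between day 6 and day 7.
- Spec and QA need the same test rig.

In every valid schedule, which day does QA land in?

QA's window is day 6–day 7.
Spec is fixed at day 7, and QA can't share a day with Spec.
So QA must be day 6.

day 6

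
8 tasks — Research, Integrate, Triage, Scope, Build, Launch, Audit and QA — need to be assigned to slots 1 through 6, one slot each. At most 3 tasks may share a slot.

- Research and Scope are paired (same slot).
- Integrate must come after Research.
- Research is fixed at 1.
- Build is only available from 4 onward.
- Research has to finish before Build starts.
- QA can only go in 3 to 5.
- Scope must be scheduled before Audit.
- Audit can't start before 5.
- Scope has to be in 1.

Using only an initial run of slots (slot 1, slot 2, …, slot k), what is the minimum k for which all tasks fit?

The precedence chain requires at least 2 distinct slots.
With at most 3 per slot and 8 tasks, at least 3 slots are needed.
Audit can't be placed before 5, so the schedule must run through at least slot 5.
5 works (last occupied slot: 5): for example Build -> 4; Research -> 1; Scope -> 1; Integrate -> 2; Triage -> 1; Launch -> 2; QA -> 3; Audit -> 5.

5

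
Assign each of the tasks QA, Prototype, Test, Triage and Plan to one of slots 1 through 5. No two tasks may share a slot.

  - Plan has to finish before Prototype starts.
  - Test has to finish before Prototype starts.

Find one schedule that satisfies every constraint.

Triage -> 5; Prototype -> 3; QA -> 4; Plan -> 2; Test -> 1

Checking: Test(1) before Prototype(3); Plan(2) before Prototype(3); max 1 per slot (cap 1).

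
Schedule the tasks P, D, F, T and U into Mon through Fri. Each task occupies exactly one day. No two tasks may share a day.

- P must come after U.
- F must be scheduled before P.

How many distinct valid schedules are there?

Splitting on P: it can be Wed (4), Thu (12), Fri (24). Listing each branch's schedules as (D, F, T, U):
P=Wed: (Thu,Mon,Fri,Tue) (Thu,Tue,Fri,Mon) (Fri,Mon,Thu,Tue) (Fri,Tue,Thu,Mon) — 4.
P=Thu: (Mon,Tue,Fri,Wed) (Mon,Wed,Fri,Tue) (Tue,Mon,Fri,Wed) (Tue,Wed,Fri,Mon) (Wed,Mon,Fri,Tue) (Wed,Tue,Fri,Mon) (Fri,Mon,Tue,Wed) (Fri,Mon,Wed,Tue) (Fri,Tue,Mon,Wed) (Fri,Tue,Wed,Mon) (Fri,Wed,Mon,Tue) (Fri,Wed,Tue,Mon) — 12.
P=Fri: (Mon,Tue,Wed,Thu) (Mon,Tue,Thu,Wed) (Mon,Wed,Tue,Thu) (Mon,Wed,Thu,Tue) (Mon,Thu,Tue,Wed) (Mon,Thu,Wed,Tue) (Tue,Mon,Wed,Thu) (Tue,Mon,Thu,Wed) (Tue,Wed,Mon,Thu) (Tue,Wed,Thu,Mon) (Tue,Thu,Mon,Wed) (Tue,Thu,Wed,Mon) (Wed,Mon,Tue,Thu) (Wed,Mon,Thu,Tue) (Wed,Tue,Mon,Thu) (Wed,Tue,Thu,Mon) (Wed,Thu,Mon,Tue) (Wed,Thu,Tue,Mon) (Thu,Mon,Tue,Wed) (Thu,Mon,Wed,Tue) (Thu,Tue,Mon,Wed) (Thu,Tue,Wed,Mon) (Thu,Wed,Mon,Tue) (Thu,Wed,Tue,Mon) — 24.
Summing: 4 + 12 + 24 = 40.

40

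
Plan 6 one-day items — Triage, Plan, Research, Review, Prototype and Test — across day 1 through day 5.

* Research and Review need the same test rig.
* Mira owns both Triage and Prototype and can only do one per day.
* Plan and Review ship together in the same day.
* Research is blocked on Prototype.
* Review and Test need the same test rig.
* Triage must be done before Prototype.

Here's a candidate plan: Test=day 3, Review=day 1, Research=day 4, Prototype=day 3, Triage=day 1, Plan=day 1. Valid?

Yes, all constraints hold

Triage must be done before Prototype — holds.
Review and Test need the same test rig — holds.
Research and Review need the same test rig — holds.
Plan and Review ship together in the same day — holds.
Research is blocked on Prototype — holds.
Mira owns both Triage and Prototype and can only do one per day — holds.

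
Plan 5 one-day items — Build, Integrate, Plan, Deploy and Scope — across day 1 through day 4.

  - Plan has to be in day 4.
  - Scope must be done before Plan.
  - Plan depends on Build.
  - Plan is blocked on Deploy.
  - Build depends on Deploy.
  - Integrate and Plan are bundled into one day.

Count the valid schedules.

9

Splitting on Build: it can be day 2 (3), day 3 (6). Listing each branch's schedules as (Integrate, Plan, Deploy, Scope) by day number:
Build=day 2: (4,4,1,1) (4,4,1,2) (4,4,1,3) — 3.
Build=day 3: (4,4,1,1) (4,4,1,2) (4,4,1,3) (4,4,2,1) (4,4,2,2) (4,4,2,3) — 6.
Summing: 3 + 6 = 9.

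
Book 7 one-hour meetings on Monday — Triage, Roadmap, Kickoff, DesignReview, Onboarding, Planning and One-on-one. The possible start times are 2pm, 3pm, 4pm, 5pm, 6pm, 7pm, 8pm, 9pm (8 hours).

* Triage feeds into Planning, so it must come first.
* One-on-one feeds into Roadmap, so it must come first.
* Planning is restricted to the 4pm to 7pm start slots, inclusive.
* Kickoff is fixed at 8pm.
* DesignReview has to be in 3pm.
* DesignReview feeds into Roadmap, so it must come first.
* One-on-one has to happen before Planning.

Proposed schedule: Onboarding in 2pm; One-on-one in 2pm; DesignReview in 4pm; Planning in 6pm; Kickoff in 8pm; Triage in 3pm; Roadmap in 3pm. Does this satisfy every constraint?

No. DesignReview feeds into Roadmap, so it must come first is not satisfied.

DesignReview feeds into Roadmap, so it must come first — violated.
Kickoff is fixed at 8pm — holds.
Triage feeds into Planning, so it must come first — holds.
Planning is restricted to the 4pm to 7pm start slots, inclusive — holds.
DesignReview has to be in 3pm — violated.
One-on-one has to happen before Planning — holds.
One-on-one feeds into Roadmap, so it must come first — holds.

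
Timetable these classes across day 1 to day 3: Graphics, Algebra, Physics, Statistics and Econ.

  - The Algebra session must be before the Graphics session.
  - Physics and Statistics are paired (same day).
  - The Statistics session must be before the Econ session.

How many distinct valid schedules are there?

9

Splitting on Graphics: it can be day 2 (3), day 3 (6). Listing each branch's schedules as (Algebra, Physics, Statistics, Econ) by day number:
Graphics=day 2: (1,1,1,2) (1,1,1,3) (1,2,2,3) — 3.
Graphics=day 3: (1,1,1,2) (1,1,1,3) (1,2,2,3) (2,1,1,2) (2,1,1,3) (2,2,2,3) — 6.
Summing: 3 + 6 = 9.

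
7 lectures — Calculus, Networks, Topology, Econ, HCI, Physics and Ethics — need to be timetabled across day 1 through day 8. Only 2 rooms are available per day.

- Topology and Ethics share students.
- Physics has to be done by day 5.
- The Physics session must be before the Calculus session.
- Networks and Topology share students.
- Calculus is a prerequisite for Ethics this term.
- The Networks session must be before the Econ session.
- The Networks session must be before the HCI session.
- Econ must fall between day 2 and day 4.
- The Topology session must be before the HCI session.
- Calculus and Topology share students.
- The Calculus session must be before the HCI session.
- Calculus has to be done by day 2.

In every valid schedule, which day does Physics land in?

day 1

Physics's own window allows nothing later than day 5; downstream work caps Physics at day 1.
So Physics is pinned to day 1.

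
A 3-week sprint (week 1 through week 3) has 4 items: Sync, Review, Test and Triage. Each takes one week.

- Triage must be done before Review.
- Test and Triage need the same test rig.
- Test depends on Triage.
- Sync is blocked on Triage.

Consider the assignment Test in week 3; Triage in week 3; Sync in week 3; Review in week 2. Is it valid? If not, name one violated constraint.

No — it violates: Triage must be done before Review

Test depends on Triage — violated.
Triage must be done before Review — violated.
Test and Triage need the same test rig — violated.
Sync is blocked on Triage — violated.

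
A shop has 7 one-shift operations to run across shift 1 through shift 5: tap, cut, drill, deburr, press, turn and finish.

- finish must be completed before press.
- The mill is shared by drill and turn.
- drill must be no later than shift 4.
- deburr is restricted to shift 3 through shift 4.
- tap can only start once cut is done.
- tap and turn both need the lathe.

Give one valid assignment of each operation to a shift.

deburr in shift 3, press in shift 2, turn in shift 3, tap in shift 2, finish in shift 1, cut in shift 1, drill in shift 1

Checking: finish(shift 1) before press(shift 2); cut(shift 1) before tap(shift 2); tap(shift 2) != turn(shift 3); drill(shift 1) != turn(shift 3); drill=shift 1 in [shift 1,shift 4]; deburr=shift 3 in [shift 3,shift 4].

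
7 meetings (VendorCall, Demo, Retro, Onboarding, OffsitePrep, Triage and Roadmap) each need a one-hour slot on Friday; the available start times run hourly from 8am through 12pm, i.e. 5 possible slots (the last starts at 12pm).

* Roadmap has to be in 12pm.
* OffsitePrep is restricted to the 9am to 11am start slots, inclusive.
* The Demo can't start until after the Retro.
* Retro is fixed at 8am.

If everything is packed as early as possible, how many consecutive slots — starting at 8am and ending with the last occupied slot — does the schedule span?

5 slots

The precedence chain requires at least 2 distinct slots.
Roadmap can't be placed before 12pm — that is slot 5 counting from 8am — so the schedule must run through at least 5 slots.
5 works (last occupied slot: 12pm): for example Onboarding in 8am; OffsitePrep in 9am; Triage in 8am; Demo in 9am; Roadmap in 12pm; Retro in 8am; VendorCall in 8am.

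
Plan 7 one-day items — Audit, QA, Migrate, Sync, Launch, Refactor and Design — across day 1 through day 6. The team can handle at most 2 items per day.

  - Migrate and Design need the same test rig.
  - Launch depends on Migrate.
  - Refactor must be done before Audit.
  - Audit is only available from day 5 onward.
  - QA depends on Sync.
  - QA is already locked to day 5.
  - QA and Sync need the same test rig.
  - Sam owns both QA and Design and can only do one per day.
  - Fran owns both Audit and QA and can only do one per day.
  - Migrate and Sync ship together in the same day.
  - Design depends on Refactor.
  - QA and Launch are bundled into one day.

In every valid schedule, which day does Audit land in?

Audit's window is day 5–day 6.
QA is fixed at day 5, and Audit can't share a day with QA.
So Audit must be day 6.

day 6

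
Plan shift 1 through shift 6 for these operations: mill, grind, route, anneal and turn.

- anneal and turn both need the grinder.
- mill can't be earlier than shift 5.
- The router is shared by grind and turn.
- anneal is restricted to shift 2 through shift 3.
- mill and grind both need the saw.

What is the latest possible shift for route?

route at shift 6 is achievable: grind=shift 1; anneal=shift 2; turn=shift 3; route=shift 6; mill=shift 5.

shift 6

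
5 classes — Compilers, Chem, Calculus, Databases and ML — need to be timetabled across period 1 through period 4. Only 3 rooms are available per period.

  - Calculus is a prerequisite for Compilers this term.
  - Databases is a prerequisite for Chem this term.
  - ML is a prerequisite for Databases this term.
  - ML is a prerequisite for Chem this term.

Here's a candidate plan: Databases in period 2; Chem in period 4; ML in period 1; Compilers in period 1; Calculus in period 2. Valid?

Invalid. Calculus is a prerequisite for Compilers this term.

ML is a prerequisite for Chem this term — holds.
ML is a prerequisite for Databases this term — holds.
Only 3 rooms are available per period — holds.
Databases is a prerequisite for Chem this term — holds.
Calculus is a prerequisite for Compilers this term — violated.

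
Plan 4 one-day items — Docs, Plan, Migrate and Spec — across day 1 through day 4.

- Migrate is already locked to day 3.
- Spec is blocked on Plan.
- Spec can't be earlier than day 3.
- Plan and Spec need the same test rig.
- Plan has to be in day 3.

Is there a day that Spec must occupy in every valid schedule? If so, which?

Spec's window is day 3–day 4.
Plan is fixed at day 3, and Spec can't share a day with Plan.
So Spec must be day 4.

day 4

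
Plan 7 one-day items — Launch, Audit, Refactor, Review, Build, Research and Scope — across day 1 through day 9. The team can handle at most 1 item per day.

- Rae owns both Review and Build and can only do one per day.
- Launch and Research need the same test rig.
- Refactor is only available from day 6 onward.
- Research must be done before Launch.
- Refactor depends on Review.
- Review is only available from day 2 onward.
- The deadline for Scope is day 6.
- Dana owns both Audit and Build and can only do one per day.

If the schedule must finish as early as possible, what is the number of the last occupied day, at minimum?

The precedence chain requires at least 2 distinct days.
With at most 1 per day and 7 tasks, at least 7 days are needed.
Refactor can't be placed before day 6, so the schedule must run through at least day 6.
7 works (last occupied day: day 7): for example Review -> day 2, Scope -> day 1, Research -> day 3, Audit -> day 5, Launch -> day 4, Refactor -> day 6, Build -> day 7.

day 7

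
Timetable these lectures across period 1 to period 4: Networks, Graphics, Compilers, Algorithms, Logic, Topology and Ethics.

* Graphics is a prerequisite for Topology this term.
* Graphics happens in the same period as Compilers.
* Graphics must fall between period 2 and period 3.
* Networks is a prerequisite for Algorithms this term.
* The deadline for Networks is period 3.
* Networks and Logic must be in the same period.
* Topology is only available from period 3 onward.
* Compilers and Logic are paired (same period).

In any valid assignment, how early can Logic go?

period 2

Logic must be in the same period as Graphics, which can't be before period 2, so Logic is at least period 2; Logic must be in the same period as Networks, which can't be after period 3, so Logic is at most period 3.
Logic at period 2 is achievable: Logic=period 2, Ethics=period 1, Topology=period 3, Networks=period 2, Algorithms=period 3, Graphics=period 2, Compilers=period 2.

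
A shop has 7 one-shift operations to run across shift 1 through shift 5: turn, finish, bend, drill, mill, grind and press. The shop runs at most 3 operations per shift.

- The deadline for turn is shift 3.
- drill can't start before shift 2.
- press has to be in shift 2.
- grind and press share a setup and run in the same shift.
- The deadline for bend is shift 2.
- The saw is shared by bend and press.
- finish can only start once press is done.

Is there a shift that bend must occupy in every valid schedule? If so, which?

shift 1

bend's window is shift 1–shift 2.
press is fixed at shift 2, and bend can't share a shift with press.
So bend must be shift 1.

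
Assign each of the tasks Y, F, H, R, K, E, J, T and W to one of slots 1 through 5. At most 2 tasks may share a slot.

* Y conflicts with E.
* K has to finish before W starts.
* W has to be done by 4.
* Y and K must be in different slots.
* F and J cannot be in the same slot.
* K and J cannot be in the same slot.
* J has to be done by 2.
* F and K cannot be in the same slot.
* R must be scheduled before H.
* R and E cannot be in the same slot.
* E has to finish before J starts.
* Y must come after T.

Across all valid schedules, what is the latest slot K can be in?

Downstream work caps K at 3.
K at 3 is achievable: K -> 3, Y -> 2, H -> 4, J -> 2, R -> 3, W -> 4, E -> 1, F -> 5, T -> 1.

3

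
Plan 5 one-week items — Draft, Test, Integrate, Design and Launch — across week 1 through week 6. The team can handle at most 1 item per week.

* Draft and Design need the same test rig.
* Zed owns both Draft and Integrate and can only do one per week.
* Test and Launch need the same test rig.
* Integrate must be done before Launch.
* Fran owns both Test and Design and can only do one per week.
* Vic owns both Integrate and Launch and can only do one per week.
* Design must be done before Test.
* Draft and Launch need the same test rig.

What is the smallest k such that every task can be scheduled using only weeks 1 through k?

The precedence chain requires at least 2 distinct weeks.
With at most 1 per week and 5 tasks, at least 5 weeks are needed.
5 works (last occupied week: week 5): for example Test in week 2; Draft in week 5; Integrate in week 3; Launch in week 4; Design in week 1.

5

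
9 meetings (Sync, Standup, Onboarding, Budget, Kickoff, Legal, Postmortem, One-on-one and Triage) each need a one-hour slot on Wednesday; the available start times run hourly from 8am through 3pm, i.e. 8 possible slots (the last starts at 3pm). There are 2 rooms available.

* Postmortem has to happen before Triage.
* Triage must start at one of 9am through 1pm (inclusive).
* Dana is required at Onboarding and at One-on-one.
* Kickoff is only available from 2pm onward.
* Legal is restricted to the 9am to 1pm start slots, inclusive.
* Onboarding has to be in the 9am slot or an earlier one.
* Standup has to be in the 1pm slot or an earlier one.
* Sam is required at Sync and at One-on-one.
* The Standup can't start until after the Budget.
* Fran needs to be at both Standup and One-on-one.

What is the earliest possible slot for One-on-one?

8am

One-on-one at 8am is achievable: Sync in 11am; Standup in 11am; Legal in 10am; Postmortem in 8am; Budget in 10am; Triage in 9am; Kickoff in 2pm; One-on-one in 8am; Onboarding in 9am.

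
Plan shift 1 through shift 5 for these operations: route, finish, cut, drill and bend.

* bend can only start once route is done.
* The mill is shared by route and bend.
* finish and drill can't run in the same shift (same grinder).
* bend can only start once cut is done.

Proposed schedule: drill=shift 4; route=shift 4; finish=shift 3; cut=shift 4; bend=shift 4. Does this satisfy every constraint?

Invalid. The mill is shared by route and bend.

bend can only start once cut is done — violated.
finish and drill can't run in the same shift (same grinder) — holds.
The mill is shared by route and bend — violated.
bend can only start once route is done — violated.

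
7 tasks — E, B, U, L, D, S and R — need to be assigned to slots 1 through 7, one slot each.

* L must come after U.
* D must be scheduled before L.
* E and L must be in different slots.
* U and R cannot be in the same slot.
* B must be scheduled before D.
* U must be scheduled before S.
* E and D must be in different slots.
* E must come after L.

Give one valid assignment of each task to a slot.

S -> 2; U -> 1; D -> 2; R -> 2; E -> 4; B -> 1; L -> 3

Checking: U(1) before S(2); L(3) before E(4); U(1) before L(3); B(1) before D(2); D(2) before L(3); E(4) != L(3); U(1) != R(2); E(4) != D(2).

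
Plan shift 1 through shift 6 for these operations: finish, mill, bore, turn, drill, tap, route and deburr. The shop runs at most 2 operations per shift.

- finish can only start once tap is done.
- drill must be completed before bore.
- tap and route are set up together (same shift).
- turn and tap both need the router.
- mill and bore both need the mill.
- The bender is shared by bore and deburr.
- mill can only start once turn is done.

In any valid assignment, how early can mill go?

Precedence pushes mill to at least shift 2.
mill at shift 2 is achievable: tap in shift 3, finish in shift 4, bore in shift 4, drill in shift 1, deburr in shift 2, mill in shift 2, route in shift 3, turn in shift 1.

shift 2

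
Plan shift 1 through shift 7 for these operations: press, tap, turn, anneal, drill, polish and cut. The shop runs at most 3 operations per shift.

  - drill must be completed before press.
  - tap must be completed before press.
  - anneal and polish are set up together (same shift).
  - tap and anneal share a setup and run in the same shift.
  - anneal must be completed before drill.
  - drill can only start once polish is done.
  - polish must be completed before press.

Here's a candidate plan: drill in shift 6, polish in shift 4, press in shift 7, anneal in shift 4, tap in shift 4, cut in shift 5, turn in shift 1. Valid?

anneal must be completed before drill — holds.
The shop runs at most 3 operations per shift — holds.
polish must be completed before press — holds.
drill can only start once polish is done — holds.
drill must be completed before press — holds.
tap and anneal share a setup and run in the same shift — holds.
tap must be completed before press — holds.
anneal and polish are set up together (same shift) — holds.

Valid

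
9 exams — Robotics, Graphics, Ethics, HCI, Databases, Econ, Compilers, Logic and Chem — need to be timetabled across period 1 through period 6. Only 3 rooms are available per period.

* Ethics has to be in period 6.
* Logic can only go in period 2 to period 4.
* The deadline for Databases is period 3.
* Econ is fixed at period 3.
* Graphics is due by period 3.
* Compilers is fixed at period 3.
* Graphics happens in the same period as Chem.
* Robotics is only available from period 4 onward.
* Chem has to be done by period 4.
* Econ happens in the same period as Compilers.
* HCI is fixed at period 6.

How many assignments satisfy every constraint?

Splitting on Robotics: it can be period 4 (15), period 5 (15), period 6 (15). Listing each branch's schedules as (Graphics, Ethics, HCI, Databases, Econ, Compilers, Logic, Chem) by period number:
Robotics=period 4: (1,6,6,1,3,3,2,1) (1,6,6,1,3,3,3,1) (1,6,6,1,3,3,4,1) (1,6,6,2,3,3,2,1) (1,6,6,2,3,3,3,1) (1,6,6,2,3,3,4,1) (1,6,6,3,3,3,2,1) (1,6,6,3,3,3,4,1) (2,6,6,1,3,3,2,2) (2,6,6,1,3,3,3,2) (2,6,6,1,3,3,4,2) (2,6,6,2,3,3,3,2) (2,6,6,2,3,3,4,2) (2,6,6,3,3,3,2,2) (2,6,6,3,3,3,4,2) — 15.
Robotics=period 5: (1,6,6,1,3,3,2,1) (1,6,6,1,3,3,3,1) (1,6,6,1,3,3,4,1) (1,6,6,2,3,3,2,1) (1,6,6,2,3,3,3,1) (1,6,6,2,3,3,4,1) (1,6,6,3,3,3,2,1) (1,6,6,3,3,3,4,1) (2,6,6,1,3,3,2,2) (2,6,6,1,3,3,3,2) (2,6,6,1,3,3,4,2) (2,6,6,2,3,3,3,2) (2,6,6,2,3,3,4,2) (2,6,6,3,3,3,2,2) (2,6,6,3,3,3,4,2) — 15.
Robotics=period 6: (1,6,6,1,3,3,2,1) (1,6,6,1,3,3,3,1) (1,6,6,1,3,3,4,1) (1,6,6,2,3,3,2,1) (1,6,6,2,3,3,3,1) (1,6,6,2,3,3,4,1) (1,6,6,3,3,3,2,1) (1,6,6,3,3,3,4,1) (2,6,6,1,3,3,2,2) (2,6,6,1,3,3,3,2) (2,6,6,1,3,3,4,2) (2,6,6,2,3,3,3,2) (2,6,6,2,3,3,4,2) (2,6,6,3,3,3,2,2) (2,6,6,3,3,3,4,2) — 15.
Summing: 15 + 15 + 15 = 45.

45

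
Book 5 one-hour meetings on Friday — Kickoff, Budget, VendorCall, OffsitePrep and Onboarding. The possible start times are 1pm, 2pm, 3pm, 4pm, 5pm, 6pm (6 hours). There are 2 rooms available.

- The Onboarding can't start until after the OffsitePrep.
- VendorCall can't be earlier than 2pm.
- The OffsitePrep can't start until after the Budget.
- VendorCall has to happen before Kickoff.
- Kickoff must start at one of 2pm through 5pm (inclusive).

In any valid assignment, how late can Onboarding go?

6pm

Precedence pushes Onboarding to at least 3pm.
Onboarding at 6pm is achievable: Budget -> 1pm, Kickoff -> 3pm, OffsitePrep -> 2pm, Onboarding -> 6pm, VendorCall -> 2pm.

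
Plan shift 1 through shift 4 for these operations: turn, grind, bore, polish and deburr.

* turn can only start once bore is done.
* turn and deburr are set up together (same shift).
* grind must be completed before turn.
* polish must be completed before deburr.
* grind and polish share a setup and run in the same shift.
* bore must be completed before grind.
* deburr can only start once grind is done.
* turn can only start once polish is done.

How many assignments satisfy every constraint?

Enumerating: turn=shift 3, bore=shift 1, deburr=shift 3, grind=shift 2, polish=shift 2 | turn=shift 4; polish=shift 2; bore=shift 1; deburr=shift 4; grind=shift 2 | deburr in shift 4, turn in shift 4, bore in shift 1, polish in shift 3, grind in shift 3 | grind=shift 3; polish=shift 3; deburr=shift 4; turn=shift 4; bore=shift 2.

4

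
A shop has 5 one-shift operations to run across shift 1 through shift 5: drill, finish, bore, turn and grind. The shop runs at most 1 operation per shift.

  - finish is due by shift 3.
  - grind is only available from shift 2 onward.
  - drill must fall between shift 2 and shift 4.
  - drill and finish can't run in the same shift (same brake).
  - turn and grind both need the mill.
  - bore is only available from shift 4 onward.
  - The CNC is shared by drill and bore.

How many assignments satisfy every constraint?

Splitting on drill: it can be shift 2 (6), shift 3 (6), shift 4 (4). Listing each branch's schedules as (finish, bore, turn, grind) by shift number:
drill=shift 2: (1,4,3,5) (1,4,5,3) (1,5,3,4) (1,5,4,3) (3,4,1,5) (3,5,1,4) — 6.
drill=shift 3: (1,4,2,5) (1,4,5,2) (1,5,2,4) (1,5,4,2) (2,4,1,5) (2,5,1,4) — 6.
drill=shift 4: (1,5,2,3) (1,5,3,2) (2,5,1,3) (3,5,1,2) — 4.
Summing: 6 + 6 + 4 = 16.

16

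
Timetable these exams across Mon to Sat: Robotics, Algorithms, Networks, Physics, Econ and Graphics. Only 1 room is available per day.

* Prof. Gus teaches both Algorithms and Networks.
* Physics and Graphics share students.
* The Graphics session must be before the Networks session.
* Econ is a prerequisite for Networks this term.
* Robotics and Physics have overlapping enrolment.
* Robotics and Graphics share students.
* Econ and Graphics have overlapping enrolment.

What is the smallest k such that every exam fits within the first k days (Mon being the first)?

The precedence chain requires at least 2 distinct days.
With at most 1 per day and 6 exams, at least 6 days are needed.
6 works (last occupied day: Sat): for example Robotics -> Thu; Networks -> Wed; Graphics -> Tue; Algorithms -> Fri; Physics -> Sat; Econ -> Mon.

6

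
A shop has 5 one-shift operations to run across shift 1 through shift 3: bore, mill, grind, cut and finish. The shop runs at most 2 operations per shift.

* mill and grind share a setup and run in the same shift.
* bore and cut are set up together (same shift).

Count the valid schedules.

Splitting on bore: it can be shift 1 (2), shift 2 (2), shift 3 (2). Listing each branch's schedules as (mill, grind, cut, finish) by shift number:
bore=shift 1: (2,2,1,3) (3,3,1,2) — 2.
bore=shift 2: (1,1,2,3) (3,3,2,1) — 2.
bore=shift 3: (1,1,3,2) (2,2,3,1) — 2.
Summing: 2 + 2 + 2 = 6.

6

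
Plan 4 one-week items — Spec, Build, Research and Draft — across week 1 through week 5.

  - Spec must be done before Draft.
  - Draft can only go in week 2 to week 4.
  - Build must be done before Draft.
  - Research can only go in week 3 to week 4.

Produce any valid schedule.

Spec=week 1, Build=week 1, Draft=week 2, Research=week 3

Checking: Build(week 1) before Draft(week 2); Spec(week 1) before Draft(week 2); Research=week 3 in [week 3,week 4]; Draft=week 2 in [week 2,week 4].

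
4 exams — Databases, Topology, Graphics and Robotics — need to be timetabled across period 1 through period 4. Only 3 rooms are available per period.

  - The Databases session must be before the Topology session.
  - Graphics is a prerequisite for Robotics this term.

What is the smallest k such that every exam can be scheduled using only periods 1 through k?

The precedence chain requires at least 2 distinct periods.
With at most 3 per period and 4 exams, at least 2 periods are needed.
2 works (last occupied period: period 2): for example Graphics=period 1; Robotics=period 2; Topology=period 2; Databases=period 1.

2 periods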